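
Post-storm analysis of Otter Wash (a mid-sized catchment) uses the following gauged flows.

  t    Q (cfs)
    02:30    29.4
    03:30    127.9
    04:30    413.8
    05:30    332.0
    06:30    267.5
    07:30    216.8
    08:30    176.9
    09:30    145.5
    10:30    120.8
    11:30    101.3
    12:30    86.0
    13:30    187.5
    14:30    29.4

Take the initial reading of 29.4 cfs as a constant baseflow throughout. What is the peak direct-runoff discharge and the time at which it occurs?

Q_p = 384.4 cfs at t = 04:30

Subtracting baseflow gives direct-runoff ordinates: 0.0, 98.5, 384.4, 302.6, 238.1, 187.4, 147.5, 116.1, 91.4, 71.9, 56.6, 158.1, 0.0 cfs.
The maximum is 384.4 cfs, occurring at the reading for t = 04:30.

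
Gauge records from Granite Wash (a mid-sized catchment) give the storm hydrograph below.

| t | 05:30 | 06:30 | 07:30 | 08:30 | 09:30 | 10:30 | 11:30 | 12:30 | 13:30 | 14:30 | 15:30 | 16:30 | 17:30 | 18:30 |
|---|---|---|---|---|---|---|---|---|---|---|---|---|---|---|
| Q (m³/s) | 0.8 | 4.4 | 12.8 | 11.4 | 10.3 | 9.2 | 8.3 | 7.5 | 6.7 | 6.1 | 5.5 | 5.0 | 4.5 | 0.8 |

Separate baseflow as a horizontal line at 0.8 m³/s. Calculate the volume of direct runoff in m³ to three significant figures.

Direct-runoff ordinates (Q − Q_b): 0.0, 3.6, 12.0, 10.6, 9.5, 8.4, 7.5, 6.7, 5.9, 5.3, 4.7, 4.2, 3.7, 0.0 m³/s.
ΣQ_DR = 82.10 m³/s.
With Δt = 1 h = 3600 s, V = ΣQ_DR · Δt = 82.10 × 3600 = 2.96 × 10^5 m³.

V ≈ 2.96 × 10^5 m³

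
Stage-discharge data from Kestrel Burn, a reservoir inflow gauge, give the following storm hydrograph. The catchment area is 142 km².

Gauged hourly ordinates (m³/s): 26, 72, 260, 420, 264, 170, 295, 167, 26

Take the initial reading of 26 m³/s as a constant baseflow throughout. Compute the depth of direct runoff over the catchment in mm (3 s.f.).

Direct runoff: 0.0, 46.0, 234.0, 394.0, 238.0, 144.0, 269.0, 141.0, 0.0 m³/s; ΣQ_DR = 1466 m³/s.
V = ΣQ_DR · Δt = 1466 × 3600 s = 5.278 × 10^6 m³.
Over A = 142 km², depth = V / A = 37.2 mm.

d ≈ 37.2 mm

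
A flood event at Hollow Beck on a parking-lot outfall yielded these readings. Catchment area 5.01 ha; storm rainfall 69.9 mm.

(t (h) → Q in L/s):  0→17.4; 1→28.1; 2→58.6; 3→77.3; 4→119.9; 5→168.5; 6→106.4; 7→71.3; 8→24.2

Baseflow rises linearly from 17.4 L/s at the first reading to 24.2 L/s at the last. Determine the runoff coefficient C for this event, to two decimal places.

ΣQ_DR = 484.5 L/s; V = ΣQ_DR·Δt = 1.744 × 10^6 L.
Runoff depth d = V / A = 34.81 mm.
C = d / P = 34.81 / 69.9 = 0.50.

C ≈ 0.50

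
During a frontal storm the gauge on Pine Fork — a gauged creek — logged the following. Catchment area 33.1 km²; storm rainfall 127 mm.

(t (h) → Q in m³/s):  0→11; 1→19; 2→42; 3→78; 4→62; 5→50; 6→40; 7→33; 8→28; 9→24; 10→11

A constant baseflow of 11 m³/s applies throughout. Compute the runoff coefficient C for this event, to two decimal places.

C ≈ 0.24

ΣQ_DR = 277.0 m³/s; V = ΣQ_DR·Δt = 9.972 × 10^5 m³.
Runoff depth d = V / A = 30.13 mm.
C = d / P = 30.13 / 127 = 0.24.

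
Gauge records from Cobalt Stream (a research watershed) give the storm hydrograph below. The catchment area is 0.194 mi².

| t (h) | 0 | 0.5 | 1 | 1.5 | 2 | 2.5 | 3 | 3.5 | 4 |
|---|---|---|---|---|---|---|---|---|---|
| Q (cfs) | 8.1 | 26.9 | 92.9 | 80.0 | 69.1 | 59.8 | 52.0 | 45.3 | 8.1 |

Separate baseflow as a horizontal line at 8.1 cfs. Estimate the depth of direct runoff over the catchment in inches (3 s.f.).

Direct runoff: 0.0, 18.8, 84.8, 71.9, 61.0, 51.7, 43.9, 37.2, 0.0 cfs; ΣQ_DR = 369.3 cfs.
V = ΣQ_DR · Δt = 369.3 × 1800 s = 6.647 × 10^5 ft³.
Over A = 0.194 mi², depth = V / A = 1.47 in.

d ≈ 1.47 in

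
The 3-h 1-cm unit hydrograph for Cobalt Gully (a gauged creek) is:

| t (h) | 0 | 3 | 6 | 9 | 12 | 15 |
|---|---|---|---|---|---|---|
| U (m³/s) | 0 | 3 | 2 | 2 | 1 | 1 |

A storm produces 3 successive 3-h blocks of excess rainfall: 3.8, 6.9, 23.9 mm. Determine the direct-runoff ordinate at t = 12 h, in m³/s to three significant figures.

Q ≈ 6.54 m³/s

By discrete convolution, Q_j = Σ (P_i / 10 mm) · U_{j−i}.
At t = 12 h (j=4): Q = (3.8/10)·1 + (6.9/10)·2 + (23.9/10)·2 = 6.54 m³/s.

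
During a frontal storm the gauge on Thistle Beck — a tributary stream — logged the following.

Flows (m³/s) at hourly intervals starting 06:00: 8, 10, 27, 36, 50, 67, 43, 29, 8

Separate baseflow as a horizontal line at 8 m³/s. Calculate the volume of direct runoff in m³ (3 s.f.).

Direct-runoff ordinates (Q − Q_b): 0.0, 2.0, 19.0, 28.0, 42.0, 59.0, 35.0, 21.0, 0.0 m³/s.
ΣQ_DR = 206.0 m³/s.
With Δt = 1 h = 3600 s, V = ΣQ_DR · Δt = 206.0 × 3600 = 7.42 × 10^5 m³.

V ≈ 7.42 × 10^5 m³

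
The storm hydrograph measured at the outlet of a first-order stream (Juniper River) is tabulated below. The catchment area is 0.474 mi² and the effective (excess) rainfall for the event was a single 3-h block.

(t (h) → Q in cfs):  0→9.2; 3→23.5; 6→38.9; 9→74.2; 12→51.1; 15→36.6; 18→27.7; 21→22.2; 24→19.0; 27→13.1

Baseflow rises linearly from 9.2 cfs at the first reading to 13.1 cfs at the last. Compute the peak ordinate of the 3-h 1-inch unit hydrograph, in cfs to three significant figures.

Direct runoff: 0.00, 13.87, 28.83, 63.70, 40.17, 25.23, 15.90, 9.97, 6.33, 0.00 cfs; ΣQ_DR = 204.0 cfs, peak = 63.70 cfs.
Runoff depth d = ΣQ_DR·Δt / A = 204.0 × 10800 / (0.474 mi²) = 2.001 in.
The 1-inch UH is the DRH scaled by (1 in)/d, so U_p = 63.70 × 1/2.001 = 31.8 cfs.

U_p ≈ 31.8 cfs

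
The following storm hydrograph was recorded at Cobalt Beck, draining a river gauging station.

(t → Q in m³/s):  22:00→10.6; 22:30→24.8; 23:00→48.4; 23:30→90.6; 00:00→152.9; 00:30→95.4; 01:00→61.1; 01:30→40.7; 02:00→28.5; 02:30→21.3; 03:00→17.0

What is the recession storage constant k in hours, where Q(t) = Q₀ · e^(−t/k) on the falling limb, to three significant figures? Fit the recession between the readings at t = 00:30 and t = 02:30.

k ≈ 1.33 h

On the falling limb, Q drops from 95.4 to 21.3 m³/s between t = 00:30 and t = 02:30 (Δt = 2 h).
k = −Δt / ln(Q₂/Q₁) = −2 / ln(21.3/95.4) = 1.33 h.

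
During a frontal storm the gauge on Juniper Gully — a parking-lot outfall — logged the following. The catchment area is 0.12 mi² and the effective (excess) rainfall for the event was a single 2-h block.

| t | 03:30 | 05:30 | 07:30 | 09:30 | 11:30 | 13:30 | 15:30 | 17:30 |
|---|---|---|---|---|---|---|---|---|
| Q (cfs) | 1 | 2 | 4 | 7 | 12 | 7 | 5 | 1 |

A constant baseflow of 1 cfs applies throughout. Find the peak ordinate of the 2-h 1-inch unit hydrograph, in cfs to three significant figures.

U_p ≈ 13.7 cfs

Direct runoff: 0.0, 1.0, 3.0, 6.0, 11.0, 6.0, 4.0, 0.0 cfs; ΣQ_DR = 31.00 cfs, peak = 11.0 cfs.
Runoff depth d = ΣQ_DR·Δt / A = 31.00 × 7200 / (0.12 mi²) = 0.8006 in.
The 1-inch UH is the DRH scaled by (1 in)/d, so U_p = 11.0 × 1/0.8006 = 13.7 cfs.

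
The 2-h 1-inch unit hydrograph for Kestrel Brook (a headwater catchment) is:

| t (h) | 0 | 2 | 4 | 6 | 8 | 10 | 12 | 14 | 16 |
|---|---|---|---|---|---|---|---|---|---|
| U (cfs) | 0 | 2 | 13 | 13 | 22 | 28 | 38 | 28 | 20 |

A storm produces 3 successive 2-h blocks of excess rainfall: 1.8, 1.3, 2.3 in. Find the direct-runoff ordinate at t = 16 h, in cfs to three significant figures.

By discrete convolution, Q_j = Σ (P_i / 1 in) · U_{j−i}.
At t = 16 h (j=8): Q = (1.8/1)·20 + (1.3/1)·28 + (2.3/1)·38 = 160 cfs.

Q ≈ 160 cfs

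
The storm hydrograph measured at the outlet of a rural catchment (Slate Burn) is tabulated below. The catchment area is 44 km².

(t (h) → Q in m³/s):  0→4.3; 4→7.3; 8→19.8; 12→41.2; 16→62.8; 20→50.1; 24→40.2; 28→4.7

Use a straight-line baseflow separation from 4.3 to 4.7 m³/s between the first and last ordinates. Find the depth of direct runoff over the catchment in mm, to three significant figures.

d ≈ 63.6 mm

Direct runoff: 0.00, 2.94, 15.39, 36.73, 58.27, 45.51, 35.56, 0.00 m³/s; ΣQ_DR = 194.4 m³/s.
V = ΣQ_DR · Δt = 194.4 × 14400 s = 2.799 × 10^6 m³.
Over A = 44 km², depth = V / A = 63.6 mm.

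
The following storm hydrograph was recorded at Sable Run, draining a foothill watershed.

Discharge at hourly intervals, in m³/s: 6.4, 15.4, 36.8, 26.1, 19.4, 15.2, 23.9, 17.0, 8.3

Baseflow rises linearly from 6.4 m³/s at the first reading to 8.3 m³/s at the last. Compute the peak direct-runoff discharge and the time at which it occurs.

Subtracting baseflow gives direct-runoff ordinates: 0.00, 8.76, 29.93, 18.99, 12.05, 7.61, 16.07, 8.94, 0.00 m³/s.
The maximum is 29.93 m³/s, occurring at the reading for t = 2 h.

Q_p = 29.93 m³/s at t = 2 h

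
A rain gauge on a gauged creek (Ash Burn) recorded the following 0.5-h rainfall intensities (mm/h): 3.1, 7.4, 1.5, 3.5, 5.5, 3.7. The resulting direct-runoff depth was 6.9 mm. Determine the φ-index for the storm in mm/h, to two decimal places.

Only the 5 blocks with intensity above φ contribute runoff: 3.1, 7.4, 3.5, 5.5, 3.7 mm/h.
Σ(I−φ)·Δt = d  ⇒  (3.1+7.4+3.5+5.5+3.7 − 5φ)·0.5 = 6.9
φ = (23.20 − 6.9/0.5) / 5 = 1.88 mm/h.

φ ≈ 1.88 mm/h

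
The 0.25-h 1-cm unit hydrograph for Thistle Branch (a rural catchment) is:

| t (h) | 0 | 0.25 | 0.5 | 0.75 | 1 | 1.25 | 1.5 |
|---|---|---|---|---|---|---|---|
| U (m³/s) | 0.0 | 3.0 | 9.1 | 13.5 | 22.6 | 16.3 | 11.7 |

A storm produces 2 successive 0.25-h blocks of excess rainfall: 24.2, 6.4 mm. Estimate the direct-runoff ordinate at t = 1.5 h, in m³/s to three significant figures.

By discrete convolution, Q_j = Σ (P_i / 10 mm) · U_{j−i}.
At t = 1.5 h (j=6): Q = (24.2/10)·11.7 + (6.4/10)·16.3 = 38.7 m³/s.

Q ≈ 38.7 m³/s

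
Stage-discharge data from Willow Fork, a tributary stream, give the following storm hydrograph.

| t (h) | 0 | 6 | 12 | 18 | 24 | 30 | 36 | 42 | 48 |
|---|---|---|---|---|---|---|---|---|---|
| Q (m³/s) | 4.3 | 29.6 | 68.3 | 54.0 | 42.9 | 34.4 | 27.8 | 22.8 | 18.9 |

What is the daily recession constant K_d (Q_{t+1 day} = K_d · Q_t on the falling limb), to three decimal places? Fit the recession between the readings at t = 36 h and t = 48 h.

K_d ≈ 0.462

Between t = 36 h and t = 48 h the flow falls from 27.8 to 18.9 m³/s over 2×6 h = 12 h.
Per-interval ratio K = (18.9/27.8)^(1/2) = 0.8245; K_d = K^(24/6) = 0.462.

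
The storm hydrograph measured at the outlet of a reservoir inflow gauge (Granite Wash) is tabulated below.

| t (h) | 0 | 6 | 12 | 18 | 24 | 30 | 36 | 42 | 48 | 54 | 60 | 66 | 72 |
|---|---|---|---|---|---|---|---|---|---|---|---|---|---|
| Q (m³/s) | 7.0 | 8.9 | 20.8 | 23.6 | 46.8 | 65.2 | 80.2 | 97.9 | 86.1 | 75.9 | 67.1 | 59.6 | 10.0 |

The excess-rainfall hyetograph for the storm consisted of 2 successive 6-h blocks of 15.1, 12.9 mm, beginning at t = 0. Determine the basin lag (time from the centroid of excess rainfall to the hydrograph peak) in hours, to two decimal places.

Centroid of excess rainfall: t_c = Σ P_i·t̄_i / ΣP_i = 5.7643 h (block centres at 3, 9 h).
Hydrograph peak occurs at t = 42 h, so basin lag t_L = 42 − 5.7643 = 36.24 h.

t_L ≈ 36.24 h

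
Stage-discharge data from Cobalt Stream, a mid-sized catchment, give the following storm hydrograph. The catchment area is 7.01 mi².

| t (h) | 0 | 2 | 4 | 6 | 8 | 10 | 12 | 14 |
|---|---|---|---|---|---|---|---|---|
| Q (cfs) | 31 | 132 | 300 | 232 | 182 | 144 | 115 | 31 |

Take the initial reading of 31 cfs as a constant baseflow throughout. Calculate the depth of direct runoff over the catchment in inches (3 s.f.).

Direct runoff: 0.0, 101.0, 269.0, 201.0, 151.0, 113.0, 84.0, 0.0 cfs; ΣQ_DR = 919.0 cfs.
V = ΣQ_DR · Δt = 919.0 × 7200 s = 6.617 × 10^6 ft³.
Over A = 7.01 mi², depth = V / A = 0.406 in.

d ≈ 0.406 in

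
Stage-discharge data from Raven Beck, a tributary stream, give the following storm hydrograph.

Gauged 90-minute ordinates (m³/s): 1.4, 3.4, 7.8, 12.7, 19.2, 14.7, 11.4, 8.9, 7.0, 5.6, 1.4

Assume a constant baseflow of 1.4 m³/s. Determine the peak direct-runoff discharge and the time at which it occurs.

Subtracting baseflow gives direct-runoff ordinates: 0.0, 2.0, 6.4, 11.3, 17.8, 13.3, 10.0, 7.5, 5.6, 4.2, 0.0 m³/s.
The maximum is 17.8 m³/s, occurring at the reading for t = 6 h.

Q_p = 17.8 m³/s at t = 6 h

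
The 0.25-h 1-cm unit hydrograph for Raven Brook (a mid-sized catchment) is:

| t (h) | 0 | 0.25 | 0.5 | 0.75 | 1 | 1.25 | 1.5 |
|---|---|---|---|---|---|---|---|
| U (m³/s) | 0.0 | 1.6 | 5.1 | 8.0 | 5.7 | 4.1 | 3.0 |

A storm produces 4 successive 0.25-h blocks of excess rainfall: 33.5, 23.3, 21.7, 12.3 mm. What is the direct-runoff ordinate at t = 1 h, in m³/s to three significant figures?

By discrete convolution, Q_j = Σ (P_i / 10 mm) · U_{j−i}.
At t = 1 h (j=4): Q = (33.5/10)·5.7 + (23.3/10)·8.0 + (21.7/10)·5.1 + (12.3/10)·1.6 = 50.8 m³/s.

Q ≈ 50.8 m³/s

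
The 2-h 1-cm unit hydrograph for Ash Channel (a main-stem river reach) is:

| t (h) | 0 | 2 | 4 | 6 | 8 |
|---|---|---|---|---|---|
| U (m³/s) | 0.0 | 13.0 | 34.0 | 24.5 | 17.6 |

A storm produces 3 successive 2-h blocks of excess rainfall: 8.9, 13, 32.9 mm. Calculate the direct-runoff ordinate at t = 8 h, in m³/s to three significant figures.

Q ≈ 159 m³/s

By discrete convolution, Q_j = Σ (P_i / 10 mm) · U_{j−i}.
At t = 8 h (j=4): Q = (8.9/10)·17.6 + (13/10)·24.5 + (32.9/10)·34.0 = 159 m³/s.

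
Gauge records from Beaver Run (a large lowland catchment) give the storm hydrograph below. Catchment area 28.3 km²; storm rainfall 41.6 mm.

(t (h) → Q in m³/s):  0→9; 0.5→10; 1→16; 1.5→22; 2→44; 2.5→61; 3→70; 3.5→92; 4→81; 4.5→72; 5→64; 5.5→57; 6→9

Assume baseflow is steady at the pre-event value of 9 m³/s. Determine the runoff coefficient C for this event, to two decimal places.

C ≈ 0.75

ΣQ_DR = 490.0 m³/s; V = ΣQ_DR·Δt = 8.820 × 10^5 m³.
Runoff depth d = V / A = 31.17 mm.
C = d / P = 31.17 / 41.6 = 0.75.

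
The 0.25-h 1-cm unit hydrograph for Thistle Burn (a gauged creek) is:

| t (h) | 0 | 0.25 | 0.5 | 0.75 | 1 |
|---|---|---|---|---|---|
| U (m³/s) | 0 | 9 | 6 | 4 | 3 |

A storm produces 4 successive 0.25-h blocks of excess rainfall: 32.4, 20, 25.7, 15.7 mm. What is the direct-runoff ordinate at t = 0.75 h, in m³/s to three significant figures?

Q ≈ 48.1 m³/s

By discrete convolution, Q_j = Σ (P_i / 10 mm) · U_{j−i}.
At t = 0.75 h (j=3): Q = (32.4/10)·4 + (20/10)·6 + (25.7/10)·9 + (15.7/10)·0 = 48.1 m³/s.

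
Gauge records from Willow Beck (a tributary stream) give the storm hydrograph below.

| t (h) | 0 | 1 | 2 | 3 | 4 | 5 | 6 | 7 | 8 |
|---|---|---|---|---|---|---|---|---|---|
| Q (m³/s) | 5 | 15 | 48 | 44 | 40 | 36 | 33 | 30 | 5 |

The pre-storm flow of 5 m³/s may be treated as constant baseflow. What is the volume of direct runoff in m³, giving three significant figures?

V ≈ 7.60 × 10^5 m³

Direct-runoff ordinates (Q − Q_b): 0.0, 10.0, 43.0, 39.0, 35.0, 31.0, 28.0, 25.0, 0.0 m³/s.
ΣQ_DR = 211.0 m³/s.
With Δt = 1 h = 3600 s, V = ΣQ_DR · Δt = 211.0 × 3600 = 7.60 × 10^5 m³.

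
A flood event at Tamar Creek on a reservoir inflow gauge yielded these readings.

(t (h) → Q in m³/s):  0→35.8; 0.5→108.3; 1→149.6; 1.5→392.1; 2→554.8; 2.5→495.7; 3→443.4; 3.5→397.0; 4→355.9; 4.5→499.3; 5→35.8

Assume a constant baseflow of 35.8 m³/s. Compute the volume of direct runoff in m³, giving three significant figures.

V ≈ 5.53 × 10^6 m³

Direct-runoff ordinates (Q − Q_b): 0.0, 72.5, 113.8, 356.3, 519.0, 459.9, 407.6, 361.2, 320.1, 463.5, 0.0 m³/s.
ΣQ_DR = 3074 m³/s.
With Δt = 0.5 h = 1800 s, V = ΣQ_DR · Δt = 3074 × 1800 = 5.53 × 10^6 m³.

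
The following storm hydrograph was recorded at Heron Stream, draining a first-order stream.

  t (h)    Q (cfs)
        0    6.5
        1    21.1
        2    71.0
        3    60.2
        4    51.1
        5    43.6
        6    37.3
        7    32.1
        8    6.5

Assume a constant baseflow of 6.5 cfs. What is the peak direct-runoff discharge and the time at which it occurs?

Subtracting baseflow gives direct-runoff ordinates: 0.0, 14.6, 64.5, 53.7, 44.6, 37.1, 30.8, 25.6, 0.0 cfs.
The maximum is 64.5 cfs, occurring at the reading for t = 2 h.

Q_p = 64.5 cfs at t = 2 h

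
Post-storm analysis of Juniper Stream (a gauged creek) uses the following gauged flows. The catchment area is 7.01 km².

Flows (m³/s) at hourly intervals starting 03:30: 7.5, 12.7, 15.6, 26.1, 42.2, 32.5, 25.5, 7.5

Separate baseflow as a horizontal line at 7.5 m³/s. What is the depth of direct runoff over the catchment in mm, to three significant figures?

Direct runoff: 0.0, 5.2, 8.1, 18.6, 34.7, 25.0, 18.0, 0.0 m³/s; ΣQ_DR = 109.6 m³/s.
V = ΣQ_DR · Δt = 109.6 × 3600 s = 3.946 × 10^5 m³.
Over A = 7.01 km², depth = V / A = 56.3 mm.

d ≈ 56.3 mm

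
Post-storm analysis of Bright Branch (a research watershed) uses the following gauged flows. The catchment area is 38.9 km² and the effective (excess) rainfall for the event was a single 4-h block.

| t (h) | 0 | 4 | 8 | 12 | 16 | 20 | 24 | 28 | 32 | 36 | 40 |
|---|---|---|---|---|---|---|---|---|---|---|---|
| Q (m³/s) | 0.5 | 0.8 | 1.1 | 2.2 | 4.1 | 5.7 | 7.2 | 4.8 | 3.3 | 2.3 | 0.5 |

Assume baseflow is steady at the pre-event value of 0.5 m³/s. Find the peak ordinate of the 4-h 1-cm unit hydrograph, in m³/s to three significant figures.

Direct runoff: 0.0, 0.3, 0.6, 1.7, 3.6, 5.2, 6.7, 4.3, 2.8, 1.8, 0.0 m³/s; ΣQ_DR = 27.00 m³/s, peak = 6.7 m³/s.
Runoff depth d = ΣQ_DR·Δt / A = 27.00 × 14400 / (38.9 km²) = 9.995 mm.
The 1-cm UH is the DRH scaled by (10 mm)/d, so U_p = 6.7 × 10/9.995 = 6.70 m³/s.

U_p ≈ 6.70 m³/s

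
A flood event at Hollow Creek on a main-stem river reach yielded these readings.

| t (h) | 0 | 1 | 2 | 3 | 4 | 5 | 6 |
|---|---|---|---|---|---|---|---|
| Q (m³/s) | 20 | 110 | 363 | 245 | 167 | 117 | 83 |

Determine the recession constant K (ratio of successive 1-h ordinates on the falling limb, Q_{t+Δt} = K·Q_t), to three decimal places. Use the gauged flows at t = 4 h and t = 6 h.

Using the recession-limb readings at t = 4 h and t = 6 h: Q falls from 167 to 83 m³/s over 2 intervals.
K = (Q₂/Q₁)^(1/2) = (83/167)^(1/2) = 0.705.

K ≈ 0.705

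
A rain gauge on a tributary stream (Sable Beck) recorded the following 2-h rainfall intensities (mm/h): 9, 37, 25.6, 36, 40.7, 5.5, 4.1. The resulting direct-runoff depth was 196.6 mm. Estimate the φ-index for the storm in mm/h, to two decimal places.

φ ≈ 10.25 mm/h

Only the 4 blocks with intensity above φ contribute runoff: 37, 25.6, 36, 40.7 mm/h.
Σ(I−φ)·Δt = d  ⇒  (37+25.6+36+40.7 − 4φ)·2 = 196.6
φ = (139.3 − 196.6/2) / 4 = 10.25 mm/h.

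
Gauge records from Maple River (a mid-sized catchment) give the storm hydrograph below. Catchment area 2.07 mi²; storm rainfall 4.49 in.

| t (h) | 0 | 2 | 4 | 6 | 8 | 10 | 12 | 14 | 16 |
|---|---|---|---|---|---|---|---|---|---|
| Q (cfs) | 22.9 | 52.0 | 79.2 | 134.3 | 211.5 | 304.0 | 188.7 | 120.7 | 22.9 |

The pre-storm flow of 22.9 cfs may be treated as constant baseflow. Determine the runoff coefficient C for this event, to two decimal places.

C ≈ 0.31

ΣQ_DR = 930.1 cfs; V = ΣQ_DR·Δt = 6.697 × 10^6 ft³.
Runoff depth d = V / A = 1.393 in.
C = d / P = 1.393 / 4.49 = 0.31.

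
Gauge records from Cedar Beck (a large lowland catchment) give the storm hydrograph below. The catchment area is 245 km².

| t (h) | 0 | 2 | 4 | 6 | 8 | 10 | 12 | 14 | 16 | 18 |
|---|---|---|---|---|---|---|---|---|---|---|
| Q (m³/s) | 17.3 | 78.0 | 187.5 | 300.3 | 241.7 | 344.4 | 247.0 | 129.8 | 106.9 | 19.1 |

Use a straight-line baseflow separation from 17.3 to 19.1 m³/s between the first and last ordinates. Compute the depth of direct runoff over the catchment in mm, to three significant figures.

Direct runoff: 0.00, 60.50, 169.80, 282.40, 223.60, 326.10, 228.50, 111.10, 88.00, 0.00 m³/s; ΣQ_DR = 1490 m³/s.
V = ΣQ_DR · Δt = 1490 × 7200 s = 1.073 × 10^7 m³.
Over A = 245 km², depth = V / A = 43.8 mm.

d ≈ 43.8 mm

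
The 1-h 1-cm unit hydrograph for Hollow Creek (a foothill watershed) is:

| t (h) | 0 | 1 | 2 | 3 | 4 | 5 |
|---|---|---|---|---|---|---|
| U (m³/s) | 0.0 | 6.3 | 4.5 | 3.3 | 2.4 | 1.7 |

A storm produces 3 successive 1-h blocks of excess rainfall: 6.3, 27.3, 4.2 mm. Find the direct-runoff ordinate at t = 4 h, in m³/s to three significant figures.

Q ≈ 12.4 m³/s

By discrete convolution, Q_j = Σ (P_i / 10 mm) · U_{j−i}.
At t = 4 h (j=4): Q = (6.3/10)·2.4 + (27.3/10)·3.3 + (4.2/10)·4.5 = 12.4 m³/s.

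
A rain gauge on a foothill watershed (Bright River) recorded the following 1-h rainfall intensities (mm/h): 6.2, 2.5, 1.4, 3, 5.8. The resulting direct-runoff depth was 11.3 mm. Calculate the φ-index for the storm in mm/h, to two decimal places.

φ ≈ 1.55 mm/h

Only the 4 blocks with intensity above φ contribute runoff: 6.2, 2.5, 3, 5.8 mm/h.
Σ(I−φ)·Δt = d  ⇒  (6.2+2.5+3+5.8 − 4φ)·1 = 11.3
φ = (17.50 − 11.3/1) / 4 = 1.55 mm/h.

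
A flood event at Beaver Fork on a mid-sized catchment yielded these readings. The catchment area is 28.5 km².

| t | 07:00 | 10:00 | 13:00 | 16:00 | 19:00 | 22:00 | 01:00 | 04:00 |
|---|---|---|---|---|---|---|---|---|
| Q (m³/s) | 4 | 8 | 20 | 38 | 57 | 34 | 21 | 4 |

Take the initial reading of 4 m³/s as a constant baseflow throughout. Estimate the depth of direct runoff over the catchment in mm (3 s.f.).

d ≈ 58.4 mm

Direct runoff: 0.0, 4.0, 16.0, 34.0, 53.0, 30.0, 17.0, 0.0 m³/s; ΣQ_DR = 154.0 m³/s.
V = ΣQ_DR · Δt = 154.0 × 10800 s = 1.663 × 10^6 m³.
Over A = 28.5 km², depth = V / A = 58.4 mm.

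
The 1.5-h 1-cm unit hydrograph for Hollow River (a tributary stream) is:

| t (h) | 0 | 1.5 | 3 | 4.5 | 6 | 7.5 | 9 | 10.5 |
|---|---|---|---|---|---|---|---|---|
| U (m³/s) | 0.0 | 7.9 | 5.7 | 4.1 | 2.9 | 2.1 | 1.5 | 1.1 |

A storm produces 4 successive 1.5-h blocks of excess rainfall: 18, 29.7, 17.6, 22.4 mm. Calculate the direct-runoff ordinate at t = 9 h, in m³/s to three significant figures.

By discrete convolution, Q_j = Σ (P_i / 10 mm) · U_{j−i}.
At t = 9 h (j=6): Q = (18/10)·1.5 + (29.7/10)·2.1 + (17.6/10)·2.9 + (22.4/10)·4.1 = 23.2 m³/s.

Q ≈ 23.2 m³/s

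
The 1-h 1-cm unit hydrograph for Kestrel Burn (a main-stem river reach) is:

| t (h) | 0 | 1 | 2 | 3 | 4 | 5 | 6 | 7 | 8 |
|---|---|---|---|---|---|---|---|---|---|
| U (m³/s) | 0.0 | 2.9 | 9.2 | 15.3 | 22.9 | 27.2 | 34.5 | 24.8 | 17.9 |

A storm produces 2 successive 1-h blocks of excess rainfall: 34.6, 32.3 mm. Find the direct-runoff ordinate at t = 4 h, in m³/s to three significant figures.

By discrete convolution, Q_j = Σ (P_i / 10 mm) · U_{j−i}.
At t = 4 h (j=4): Q = (34.6/10)·22.9 + (32.3/10)·15.3 = 129 m³/s.

Q ≈ 129 m³/s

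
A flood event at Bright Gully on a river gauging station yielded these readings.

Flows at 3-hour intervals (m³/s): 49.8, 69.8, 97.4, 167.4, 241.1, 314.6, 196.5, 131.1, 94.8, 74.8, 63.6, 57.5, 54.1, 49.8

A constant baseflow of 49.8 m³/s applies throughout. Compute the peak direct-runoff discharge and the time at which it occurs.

Q_p = 264.8 m³/s at t = 15 h

Subtracting baseflow gives direct-runoff ordinates: 0.0, 20.0, 47.6, 117.6, 191.3, 264.8, 146.7, 81.3, 45.0, 25.0, 13.8, 7.7, 4.3, 0.0 m³/s.
The maximum is 264.8 m³/s, occurring at the reading for t = 15 h.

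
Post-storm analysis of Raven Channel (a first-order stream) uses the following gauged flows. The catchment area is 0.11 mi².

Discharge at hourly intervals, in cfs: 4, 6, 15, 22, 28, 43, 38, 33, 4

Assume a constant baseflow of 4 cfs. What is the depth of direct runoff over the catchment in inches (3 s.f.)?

d ≈ 2.21 in

Direct runoff: 0.0, 2.0, 11.0, 18.0, 24.0, 39.0, 34.0, 29.0, 0.0 cfs; ΣQ_DR = 157.0 cfs.
V = ΣQ_DR · Δt = 157.0 × 3600 s = 5.652 × 10^5 ft³.
Over A = 0.11 mi², depth = V / A = 2.21 in.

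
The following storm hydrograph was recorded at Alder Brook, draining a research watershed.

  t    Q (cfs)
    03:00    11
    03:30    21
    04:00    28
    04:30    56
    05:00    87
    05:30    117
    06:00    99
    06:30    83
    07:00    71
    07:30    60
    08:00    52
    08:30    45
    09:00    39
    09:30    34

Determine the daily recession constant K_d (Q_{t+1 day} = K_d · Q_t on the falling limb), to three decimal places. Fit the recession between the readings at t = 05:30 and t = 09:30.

K_d ≈ 0.001

Between t = 05:30 and t = 09:30 the flow falls from 117 to 34 cfs over 8×0.5 h = 4 h.
Per-interval ratio K = (34/117)^(1/8) = 0.8569; K_d = K^(24/0.5) = 0.001.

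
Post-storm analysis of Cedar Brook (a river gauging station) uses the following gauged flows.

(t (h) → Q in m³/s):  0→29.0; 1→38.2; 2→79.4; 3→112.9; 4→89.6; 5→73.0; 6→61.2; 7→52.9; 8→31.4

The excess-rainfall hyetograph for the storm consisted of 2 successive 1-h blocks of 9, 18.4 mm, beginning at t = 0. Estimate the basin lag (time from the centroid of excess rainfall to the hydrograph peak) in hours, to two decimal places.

Centroid of excess rainfall: t_c = Σ P_i·t̄_i / ΣP_i = 1.1715 h (block centres at 0.5, 1.5 h).
Hydrograph peak occurs at t = 3 h, so basin lag t_L = 3 − 1.1715 = 1.83 h.

t_L ≈ 1.83 h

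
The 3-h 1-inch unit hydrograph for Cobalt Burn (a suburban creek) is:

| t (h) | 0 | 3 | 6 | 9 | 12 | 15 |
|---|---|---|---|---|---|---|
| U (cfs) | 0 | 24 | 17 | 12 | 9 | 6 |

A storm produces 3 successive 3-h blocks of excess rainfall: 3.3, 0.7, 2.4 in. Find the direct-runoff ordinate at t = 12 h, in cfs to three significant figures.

Q ≈ 78.9 cfs

By discrete convolution, Q_j = Σ (P_i / 1 in) · U_{j−i}.
At t = 12 h (j=4): Q = (3.3/1)·9 + (0.7/1)·12 + (2.4/1)·17 = 78.9 cfs.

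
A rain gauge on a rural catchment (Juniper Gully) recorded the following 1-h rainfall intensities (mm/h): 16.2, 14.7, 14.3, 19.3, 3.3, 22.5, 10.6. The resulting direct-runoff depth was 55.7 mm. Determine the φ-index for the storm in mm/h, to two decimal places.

Only the 6 blocks with intensity above φ contribute runoff: 16.2, 14.7, 14.3, 19.3, 22.5, 10.6 mm/h.
Σ(I−φ)·Δt = d  ⇒  (16.2+14.7+14.3+19.3+22.5+10.6 − 6φ)·1 = 55.7
φ = (97.60 − 55.7/1) / 6 = 6.98 mm/h.

φ ≈ 6.98 mm/h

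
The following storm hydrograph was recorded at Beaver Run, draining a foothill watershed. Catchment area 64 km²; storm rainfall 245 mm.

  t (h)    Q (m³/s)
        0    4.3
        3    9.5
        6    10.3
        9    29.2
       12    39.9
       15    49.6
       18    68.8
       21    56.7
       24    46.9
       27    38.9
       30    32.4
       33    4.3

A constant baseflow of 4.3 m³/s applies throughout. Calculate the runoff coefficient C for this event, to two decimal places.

C ≈ 0.23

ΣQ_DR = 339.2 m³/s; V = ΣQ_DR·Δt = 3.663 × 10^6 m³.
Runoff depth d = V / A = 57.24 mm.
C = d / P = 57.24 / 245 = 0.23.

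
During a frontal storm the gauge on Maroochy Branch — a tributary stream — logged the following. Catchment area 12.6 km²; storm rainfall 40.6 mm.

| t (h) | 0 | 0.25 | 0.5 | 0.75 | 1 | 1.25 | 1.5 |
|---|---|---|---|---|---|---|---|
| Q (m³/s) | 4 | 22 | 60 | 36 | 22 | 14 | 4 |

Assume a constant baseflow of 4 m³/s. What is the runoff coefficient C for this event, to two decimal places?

C ≈ 0.24

ΣQ_DR = 134.0 m³/s; V = ΣQ_DR·Δt = 1.206 × 10^5 m³.
Runoff depth d = V / A = 9.571 mm.
C = d / P = 9.571 / 40.6 = 0.24.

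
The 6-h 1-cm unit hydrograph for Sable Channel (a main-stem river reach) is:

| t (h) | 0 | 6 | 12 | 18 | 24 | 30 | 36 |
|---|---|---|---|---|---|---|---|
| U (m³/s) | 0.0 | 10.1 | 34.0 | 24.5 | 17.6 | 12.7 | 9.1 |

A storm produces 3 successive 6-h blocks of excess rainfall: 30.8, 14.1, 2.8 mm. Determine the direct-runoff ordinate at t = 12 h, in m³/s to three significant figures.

Q ≈ 119 m³/s

By discrete convolution, Q_j = Σ (P_i / 10 mm) · U_{j−i}.
At t = 12 h (j=2): Q = (30.8/10)·34.0 + (14.1/10)·10.1 + (2.8/10)·0.0 = 119 m³/s.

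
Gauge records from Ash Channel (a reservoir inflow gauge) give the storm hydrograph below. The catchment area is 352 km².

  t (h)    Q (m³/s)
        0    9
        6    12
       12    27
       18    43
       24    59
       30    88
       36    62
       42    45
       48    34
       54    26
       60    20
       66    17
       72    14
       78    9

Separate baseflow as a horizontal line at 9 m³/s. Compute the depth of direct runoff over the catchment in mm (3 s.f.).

d ≈ 20.8 mm

Direct runoff: 0.0, 3.0, 18.0, 34.0, 50.0, 79.0, 53.0, 36.0, 25.0, 17.0, 11.0, 8.0, 5.0, 0.0 m³/s; ΣQ_DR = 339.0 m³/s.
V = ΣQ_DR · Δt = 339.0 × 21600 s = 7.322 × 10^6 m³.
Over A = 352 km², depth = V / A = 20.8 mm.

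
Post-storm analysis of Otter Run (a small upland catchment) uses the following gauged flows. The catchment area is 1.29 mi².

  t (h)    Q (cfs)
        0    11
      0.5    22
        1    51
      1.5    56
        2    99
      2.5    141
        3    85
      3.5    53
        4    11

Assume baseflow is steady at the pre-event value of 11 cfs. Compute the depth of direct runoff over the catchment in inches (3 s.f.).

Direct runoff: 0.0, 11.0, 40.0, 45.0, 88.0, 130.0, 74.0, 42.0, 0.0 cfs; ΣQ_DR = 430.0 cfs.
V = ΣQ_DR · Δt = 430.0 × 1800 s = 7.740 × 10^5 ft³.
Over A = 1.29 mi², depth = V / A = 0.258 in.

d ≈ 0.258 in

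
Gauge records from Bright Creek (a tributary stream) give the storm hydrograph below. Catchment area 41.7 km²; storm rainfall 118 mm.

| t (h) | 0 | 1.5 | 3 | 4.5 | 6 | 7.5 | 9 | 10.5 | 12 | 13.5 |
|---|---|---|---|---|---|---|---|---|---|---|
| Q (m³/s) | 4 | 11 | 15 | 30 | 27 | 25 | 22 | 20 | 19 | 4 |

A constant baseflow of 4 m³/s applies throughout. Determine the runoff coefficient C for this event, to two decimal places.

C ≈ 0.15

ΣQ_DR = 137.0 m³/s; V = ΣQ_DR·Δt = 7.398 × 10^5 m³.
Runoff depth d = V / A = 17.74 mm.
C = d / P = 17.74 / 118 = 0.15.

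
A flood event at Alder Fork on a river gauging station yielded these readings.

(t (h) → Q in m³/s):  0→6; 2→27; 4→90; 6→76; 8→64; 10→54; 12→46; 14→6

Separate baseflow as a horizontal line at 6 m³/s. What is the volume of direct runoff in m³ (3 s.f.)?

V ≈ 2.31 × 10^6 m³

Direct-runoff ordinates (Q − Q_b): 0.0, 21.0, 84.0, 70.0, 58.0, 48.0, 40.0, 0.0 m³/s.
ΣQ_DR = 321.0 m³/s.
With Δt = 2 h = 7200 s, V = ΣQ_DR · Δt = 321.0 × 7200 = 2.31 × 10^6 m³.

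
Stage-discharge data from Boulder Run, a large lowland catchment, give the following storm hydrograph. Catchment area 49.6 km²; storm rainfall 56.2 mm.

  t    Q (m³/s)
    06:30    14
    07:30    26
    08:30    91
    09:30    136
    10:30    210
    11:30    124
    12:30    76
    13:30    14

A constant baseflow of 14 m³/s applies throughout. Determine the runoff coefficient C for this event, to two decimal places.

C ≈ 0.75

ΣQ_DR = 579.0 m³/s; V = ΣQ_DR·Δt = 2.084 × 10^6 m³.
Runoff depth d = V / A = 42.02 mm.
C = d / P = 42.02 / 56.2 = 0.75.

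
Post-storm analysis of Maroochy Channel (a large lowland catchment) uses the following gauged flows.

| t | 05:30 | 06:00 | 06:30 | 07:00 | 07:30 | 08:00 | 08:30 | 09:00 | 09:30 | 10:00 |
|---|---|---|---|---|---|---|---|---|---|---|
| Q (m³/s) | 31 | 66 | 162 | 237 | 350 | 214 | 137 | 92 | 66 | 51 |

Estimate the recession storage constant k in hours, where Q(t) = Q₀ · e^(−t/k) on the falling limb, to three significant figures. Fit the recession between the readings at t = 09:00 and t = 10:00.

On the falling limb, Q drops from 92 to 51 m³/s between t = 09:00 and t = 10:00 (Δt = 1 h).
k = −Δt / ln(Q₂/Q₁) = −1 / ln(51/92) = 1.70 h.

k ≈ 1.70 h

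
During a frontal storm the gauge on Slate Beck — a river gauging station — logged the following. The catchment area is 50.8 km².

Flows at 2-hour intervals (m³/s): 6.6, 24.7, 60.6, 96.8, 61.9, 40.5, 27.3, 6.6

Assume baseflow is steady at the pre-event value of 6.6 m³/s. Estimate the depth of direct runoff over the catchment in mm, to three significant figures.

d ≈ 38.6 mm

Direct runoff: 0.0, 18.1, 54.0, 90.2, 55.3, 33.9, 20.7, 0.0 m³/s; ΣQ_DR = 272.2 m³/s.
V = ΣQ_DR · Δt = 272.2 × 7200 s = 1.960 × 10^6 m³.
Over A = 50.8 km², depth = V / A = 38.6 mm.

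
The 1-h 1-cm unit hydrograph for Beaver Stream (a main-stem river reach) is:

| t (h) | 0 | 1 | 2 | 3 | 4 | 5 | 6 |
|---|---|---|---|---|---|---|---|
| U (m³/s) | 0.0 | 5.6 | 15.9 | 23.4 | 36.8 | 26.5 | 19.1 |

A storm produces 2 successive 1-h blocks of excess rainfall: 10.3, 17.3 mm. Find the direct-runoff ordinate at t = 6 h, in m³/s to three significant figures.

Q ≈ 65.5 m³/s

By discrete convolution, Q_j = Σ (P_i / 10 mm) · U_{j−i}.
At t = 6 h (j=6): Q = (10.3/10)·19.1 + (17.3/10)·26.5 = 65.5 m³/s.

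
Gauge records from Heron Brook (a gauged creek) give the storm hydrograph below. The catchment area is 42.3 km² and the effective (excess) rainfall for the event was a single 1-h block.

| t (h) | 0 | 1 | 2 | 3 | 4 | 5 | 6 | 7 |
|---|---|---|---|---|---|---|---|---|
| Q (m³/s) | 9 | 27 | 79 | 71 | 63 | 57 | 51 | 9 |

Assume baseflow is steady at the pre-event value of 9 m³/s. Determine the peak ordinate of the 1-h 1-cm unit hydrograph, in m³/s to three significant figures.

Direct runoff: 0.0, 18.0, 70.0, 62.0, 54.0, 48.0, 42.0, 0.0 m³/s; ΣQ_DR = 294.0 m³/s, peak = 70.0 m³/s.
Runoff depth d = ΣQ_DR·Δt / A = 294.0 × 3600 / (42.3 km²) = 25.02 mm.
The 1-cm UH is the DRH scaled by (10 mm)/d, so U_p = 70.0 × 10/25.02 = 28.0 m³/s.

U_p ≈ 28.0 m³/s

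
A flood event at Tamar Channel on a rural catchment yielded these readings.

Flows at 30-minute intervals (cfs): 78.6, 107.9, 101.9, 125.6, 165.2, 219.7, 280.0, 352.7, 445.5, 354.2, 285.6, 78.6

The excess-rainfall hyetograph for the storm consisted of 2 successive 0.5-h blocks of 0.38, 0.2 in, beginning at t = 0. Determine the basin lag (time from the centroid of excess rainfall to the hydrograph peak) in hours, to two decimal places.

Centroid of excess rainfall: t_c = Σ P_i·t̄_i / ΣP_i = 0.4224 h (block centres at 0.25, 0.75 h).
Hydrograph peak occurs at t = 4 h, so basin lag t_L = 4 − 0.4224 = 3.58 h.

t_L ≈ 3.58 h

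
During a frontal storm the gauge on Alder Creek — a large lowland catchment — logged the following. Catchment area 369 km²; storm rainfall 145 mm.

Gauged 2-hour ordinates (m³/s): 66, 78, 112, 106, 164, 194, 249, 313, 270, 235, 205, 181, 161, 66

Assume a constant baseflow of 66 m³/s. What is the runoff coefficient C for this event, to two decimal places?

ΣQ_DR = 1476 m³/s; V = ΣQ_DR·Δt = 1.063 × 10^7 m³.
Runoff depth d = V / A = 28.80 mm.
C = d / P = 28.80 / 145 = 0.20.

C ≈ 0.20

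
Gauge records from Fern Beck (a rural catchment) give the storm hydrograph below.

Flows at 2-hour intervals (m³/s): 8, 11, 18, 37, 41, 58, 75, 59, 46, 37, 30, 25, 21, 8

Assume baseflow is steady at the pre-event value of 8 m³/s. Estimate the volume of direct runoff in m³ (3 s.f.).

V ≈ 2.61 × 10^6 m³

Direct-runoff ordinates (Q − Q_b): 0.0, 3.0, 10.0, 29.0, 33.0, 50.0, 67.0, 51.0, 38.0, 29.0, 22.0, 17.0, 13.0, 0.0 m³/s.
ΣQ_DR = 362.0 m³/s.
With Δt = 2 h = 7200 s, V = ΣQ_DR · Δt = 362.0 × 7200 = 2.61 × 10^6 m³.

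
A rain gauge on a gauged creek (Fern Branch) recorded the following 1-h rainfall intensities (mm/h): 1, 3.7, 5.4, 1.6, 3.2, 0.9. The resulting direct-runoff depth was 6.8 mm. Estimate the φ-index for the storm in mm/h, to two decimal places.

Only the 3 blocks with intensity above φ contribute runoff: 3.7, 5.4, 3.2 mm/h.
Σ(I−φ)·Δt = d  ⇒  (3.7+5.4+3.2 − 3φ)·1 = 6.8
φ = (12.30 − 6.8/1) / 3 = 1.83 mm/h.

φ ≈ 1.83 mm/h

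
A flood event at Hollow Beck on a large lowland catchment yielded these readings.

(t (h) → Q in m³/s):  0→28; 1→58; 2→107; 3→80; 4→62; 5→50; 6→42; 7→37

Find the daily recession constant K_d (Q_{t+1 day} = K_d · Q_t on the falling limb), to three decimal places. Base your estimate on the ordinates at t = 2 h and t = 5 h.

K_d ≈ 0.002

Between t = 2 h and t = 5 h the flow falls from 107 to 50 m³/s over 3×1 h = 3 h.
Per-interval ratio K = (50/107)^(1/3) = 0.7760; K_d = K^(24/1) = 0.002.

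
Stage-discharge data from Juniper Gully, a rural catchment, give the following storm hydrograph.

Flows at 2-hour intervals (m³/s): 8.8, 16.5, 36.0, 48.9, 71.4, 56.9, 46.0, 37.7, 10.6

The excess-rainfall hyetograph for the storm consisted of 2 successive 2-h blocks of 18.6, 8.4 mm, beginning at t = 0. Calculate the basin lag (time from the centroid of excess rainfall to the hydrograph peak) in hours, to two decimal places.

Centroid of excess rainfall: t_c = Σ P_i·t̄_i / ΣP_i = 1.6222 h (block centres at 1, 3 h).
Hydrograph peak occurs at t = 8 h, so basin lag t_L = 8 − 1.6222 = 6.38 h.

t_L ≈ 6.38 h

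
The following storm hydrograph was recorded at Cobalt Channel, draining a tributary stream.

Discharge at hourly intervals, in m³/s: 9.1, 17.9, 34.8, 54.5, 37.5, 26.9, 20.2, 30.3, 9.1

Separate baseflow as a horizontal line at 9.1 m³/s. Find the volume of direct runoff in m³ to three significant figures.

V ≈ 5.70 × 10^5 m³

Direct-runoff ordinates (Q − Q_b): 0.0, 8.8, 25.7, 45.4, 28.4, 17.8, 11.1, 21.2, 0.0 m³/s.
ΣQ_DR = 158.4 m³/s.
With Δt = 1 h = 3600 s, V = ΣQ_DR · Δt = 158.4 × 3600 = 5.70 × 10^5 m³.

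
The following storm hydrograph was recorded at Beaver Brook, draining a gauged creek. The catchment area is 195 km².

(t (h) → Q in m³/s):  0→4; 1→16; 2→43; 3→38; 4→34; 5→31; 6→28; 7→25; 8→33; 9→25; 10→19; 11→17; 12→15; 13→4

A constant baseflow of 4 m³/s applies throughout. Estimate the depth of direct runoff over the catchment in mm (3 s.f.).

Direct runoff: 0.0, 12.0, 39.0, 34.0, 30.0, 27.0, 24.0, 21.0, 29.0, 21.0, 15.0, 13.0, 11.0, 0.0 m³/s; ΣQ_DR = 276.0 m³/s.
V = ΣQ_DR · Δt = 276.0 × 3600 s = 9.936 × 10^5 m³.
Over A = 195 km², depth = V / A = 5.10 mm.

d ≈ 5.10 mm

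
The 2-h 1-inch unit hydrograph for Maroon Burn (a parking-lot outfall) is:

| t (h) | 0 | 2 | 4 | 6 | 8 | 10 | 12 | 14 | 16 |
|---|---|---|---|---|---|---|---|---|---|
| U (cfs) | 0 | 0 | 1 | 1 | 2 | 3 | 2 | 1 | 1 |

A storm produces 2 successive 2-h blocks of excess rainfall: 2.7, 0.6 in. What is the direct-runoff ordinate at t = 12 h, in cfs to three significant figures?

Q ≈ 7.20 cfs

By discrete convolution, Q_j = Σ (P_i / 1 in) · U_{j−i}.
At t = 12 h (j=6): Q = (2.7/1)·2 + (0.6/1)·3 = 7.20 cfs.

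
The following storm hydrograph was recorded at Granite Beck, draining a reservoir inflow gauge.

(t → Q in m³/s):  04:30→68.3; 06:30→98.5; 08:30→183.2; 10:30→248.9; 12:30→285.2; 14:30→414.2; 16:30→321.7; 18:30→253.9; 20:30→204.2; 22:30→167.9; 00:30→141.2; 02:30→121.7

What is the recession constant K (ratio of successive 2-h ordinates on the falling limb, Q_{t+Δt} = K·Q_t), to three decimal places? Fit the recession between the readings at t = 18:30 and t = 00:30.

K ≈ 0.822

Using the recession-limb readings at t = 18:30 and t = 00:30: Q falls from 253.9 to 141.2 m³/s over 3 intervals.
K = (Q₂/Q₁)^(1/3) = (141.2/253.9)^(1/3) = 0.822.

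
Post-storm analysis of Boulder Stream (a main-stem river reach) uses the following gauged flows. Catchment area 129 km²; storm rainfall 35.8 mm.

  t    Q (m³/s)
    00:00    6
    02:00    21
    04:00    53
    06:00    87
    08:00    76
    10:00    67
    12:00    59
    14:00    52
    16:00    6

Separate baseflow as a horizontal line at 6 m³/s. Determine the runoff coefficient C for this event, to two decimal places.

C ≈ 0.58

ΣQ_DR = 373.0 m³/s; V = ΣQ_DR·Δt = 2.686 × 10^6 m³.
Runoff depth d = V / A = 20.82 mm.
C = d / P = 20.82 / 35.8 = 0.58.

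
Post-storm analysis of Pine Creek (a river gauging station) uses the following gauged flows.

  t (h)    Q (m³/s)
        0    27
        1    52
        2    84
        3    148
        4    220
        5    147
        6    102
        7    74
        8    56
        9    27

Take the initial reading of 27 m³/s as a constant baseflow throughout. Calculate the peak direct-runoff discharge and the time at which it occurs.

Subtracting baseflow gives direct-runoff ordinates: 0.0, 25.0, 57.0, 121.0, 193.0, 120.0, 75.0, 47.0, 29.0, 0.0 m³/s.
The maximum is 193.0 m³/s, occurring at the reading for t = 4 h.

Q_p = 193.0 m³/s at t = 4 h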